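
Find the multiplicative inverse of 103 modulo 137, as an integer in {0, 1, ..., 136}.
103^(−1) ≡ 4 (mod 137)

Apply the extended Euclidean algorithm to (137, 103), tracking rows (r, s, t) with s·137 + t·103 = r. Each division r_prev = q·r_cur + r_new produces the new row as (previous row) − q·(current row):
  row A: (137, 1, 0)   [1·137 + 0·103 = 137]
  row B: (103, 0, 1)   [0·137 + 1·103 = 103]
  137 = 1·103 + 34   → row C = row A − 1·row B = (34, 1, −1)   [check: 1·137 − 1·103 = 34]
  103 = 3·34 + 1   → row D = row B − 3·row C = (1, −3, 4)   [check: −3·137 + 4·103 = 1]
  34 = 34·1 + 0   → remainder 0, stop. gcd = 1 (last nonzero row D).
The gcd is 1, so 103 is invertible mod 137. The last nonzero row gives −3·137 + 4·103 = 1, so t = 4. So 103^(−1) ≡ 4 (mod 137). Verify: 103 · 4 = 412 ≡ 1 (mod 137). ✓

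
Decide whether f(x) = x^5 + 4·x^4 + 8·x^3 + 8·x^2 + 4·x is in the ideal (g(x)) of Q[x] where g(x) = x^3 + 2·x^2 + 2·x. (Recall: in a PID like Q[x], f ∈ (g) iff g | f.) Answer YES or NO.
In Q[x] the ideal (g) consists of all multiples of g, so f ∈ (g) iff g | f, i.e. iff the remainder of f on division by g is 0. Divide f by g (g is monic, so eliminate the leading term of the running remainder at each step):
  leading term x^5: subtract (x^2)·g(x) = x^5 + 2·x^4 + 2·x^3, leaving 2·x^4 + 6·x^3 + 8·x^2 + 4·x
  leading term 2·x^4: subtract (2·x)·g(x) = 2·x^4 + 4·x^3 + 4·x^2, leaving 2·x^3 + 4·x^2 + 4·x
  leading term 2·x^3: subtract (2)·g(x) = 2·x^3 + 4·x^2 + 4·x, leaving 0
The remainder is 0, so f(x) = g(x) · h(x) with h(x) = x^2 + 2·x + 2. Hence g | f, i.e. f ∈ (g).

Final answer: YES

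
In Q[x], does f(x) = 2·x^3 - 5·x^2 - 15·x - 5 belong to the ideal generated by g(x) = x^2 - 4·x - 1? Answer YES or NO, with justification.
NO

In Q[x] the ideal (g) consists of all multiples of g, so f ∈ (g) iff g | f, i.e. iff the remainder of f on division by g is 0. Divide f by g (g is monic, so eliminate the leading term of the running remainder at each step):
  leading term 2·x^3: subtract (2·x)·g(x) = 2·x^3 - 8·x^2 - 2·x, leaving 3·x^2 - 13·x - 5
  leading term 3·x^2: subtract (3)·g(x) = 3·x^2 - 12·x - 3, leaving -x - 2
The remainder r(x) = -x - 2 ≠ 0 (and deg r < deg g), so g ∤ f, i.e. f ∉ (g).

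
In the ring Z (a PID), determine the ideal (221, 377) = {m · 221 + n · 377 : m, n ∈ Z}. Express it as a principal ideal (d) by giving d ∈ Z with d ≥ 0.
(221, 377) = (13); d = 13

In the PID Z, (a, b) is generated by gcd(a, b). Compute gcd(377, 221) with the extended Euclidean algorithm, tracking rows (r, s, t) with s·377 + t·221 = r:
  row A: (377, 1, 0)   [1·377 + 0·221 = 377]
  row B: (221, 0, 1)   [0·377 + 1·221 = 221]
  377 = 1·221 + 156   → row C = row A − 1·row B = (156, 1, −1)   [check: 1·377 − 1·221 = 156]
  221 = 1·156 + 65   → row D = row B − 1·row C = (65, −1, 2)   [check: −1·377 + 2·221 = 65]
  156 = 2·65 + 26   → row E = row C − 2·row D = (26, 3, −5)   [check: 3·377 − 5·221 = 26]
  65 = 2·26 + 13   → row F = row D − 2·row E = (13, −7, 12)   [check: −7·377 + 12·221 = 13]
  26 = 2·13 + 0   → remainder 0, stop. gcd = 13 (last nonzero row F).
So gcd(221, 377) = 13, with Bézout identity −7·377 + 12·221 = 13. Containment (⊇): the Bézout identity exhibits 13 as an element of (221, 377), giving (13) ⊆ (221, 377). Containment (⊆): since 13 | 221 and 13 | 377 (221 = 13·17, 377 = 13·29), every Z-linear combination of 221 and 377 is divisible by 13, so (221, 377) ⊆ (13). Therefore (221, 377) = (13), d = 13.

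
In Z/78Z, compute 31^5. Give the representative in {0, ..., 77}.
Use repeated squaring. Binary(5) = 101. Walk through the bits of the exponent 5 left-to-right: at each bit after the leading one, square the running value, then multiply by 31 if the bit is 1 (always reducing mod 78):
  bit 1 = 1 (leading): start with 31.
  bit 2 = 0: square 31^2 = 961 ≡ 25 (mod 78).
  bit 3 = 1: square 25^2 = 625 ≡ 1; bit is 1, so multiply 1·31 = 31 (mod 78).
Final value: 31^5 ≡ 31 (mod 78).

Final answer: 31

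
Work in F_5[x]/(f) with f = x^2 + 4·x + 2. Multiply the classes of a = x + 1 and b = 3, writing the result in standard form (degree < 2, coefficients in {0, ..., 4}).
Multiply as integer polynomials: a · b = 3·x + 3. Reducing coefficients mod 5: a · b ≡ 3·x + 3. This already has degree < 2, so no reduction by f is needed. Hence a · b ≡ 3·x + 3 in F_5[x]/(f).

Final answer: a · b ≡ 3·x + 3 (mod f(x))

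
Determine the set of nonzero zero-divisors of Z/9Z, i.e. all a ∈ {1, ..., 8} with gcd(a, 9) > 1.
An element a ∈ Z/9Z (with a ≠ 0) is a zero-divisor iff gcd(a, 9) > 1 (because a is a unit precisely when gcd(a, n) = 1, and in Z/nZ every nonzero, non-unit element is a zero-divisor). Scan a = 1, ..., 8 and keep those with gcd(a, 9) > 1:
  gcd(3, 9) = 3, gcd(6, 9) = 3.
All other a ∈ {1, ..., 8} have gcd(a, 9) = 1 and are units. So the nonzero zero-divisors are exactly the 2 values of a appearing in this scan.

Final answer: nonzero zero-divisors of Z/9Z = {3, 6}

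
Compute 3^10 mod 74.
71

Use repeated squaring. Binary(10) = 1010. Walk through the bits of the exponent 10 left-to-right: at each bit after the leading one, square the running value, then multiply by 3 if the bit is 1 (always reducing mod 74):
  bit 1 = 1 (leading): start with 3.
  bit 2 = 0: square 3^2 = 9 (mod 74).
  bit 3 = 1: square 9^2 = 81 ≡ 7; bit is 1, so multiply 7·3 = 21 (mod 74).
  bit 4 = 0: square 21^2 = 441 ≡ 71 (mod 74).
Final value: 3^10 ≡ 71 (mod 74).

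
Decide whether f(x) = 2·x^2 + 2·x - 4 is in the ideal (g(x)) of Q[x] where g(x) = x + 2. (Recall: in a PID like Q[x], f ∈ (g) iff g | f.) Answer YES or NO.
In Q[x] the ideal (g) consists of all multiples of g, so f ∈ (g) iff g | f, i.e. iff the remainder of f on division by g is 0. Divide f by g (g is monic, so eliminate the leading term of the running remainder at each step):
  leading term 2·x^2: subtract (2·x)·g(x) = 2·x^2 + 4·x, leaving -2·x - 4
  leading term -2·x: subtract (-2)·g(x) = -2·x - 4, leaving 0
The remainder is 0, so f(x) = g(x) · h(x) with h(x) = 2·x - 2. Hence g | f, i.e. f ∈ (g).

Final answer: YES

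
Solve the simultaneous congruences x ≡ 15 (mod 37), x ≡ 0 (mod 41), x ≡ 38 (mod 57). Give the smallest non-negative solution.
The moduli 37, 41, 57 are pairwise coprime, so by the CRT there is a unique solution mod 37·41·57 = 86469.
Solve by successive substitution. Start with x ≡ 15 (mod 37).
  Combine with x ≡ 0 (mod 41): write x = 15 + 37·t and require 15 + 37·t ≡ 0 (mod 41), i.e. 37·t ≡ 0 − 15 ≡ 26 (mod 41). Since 37^(−1) ≡ 10 (mod 41), t ≡ 10·26 ≡ 14 (mod 41). So x ≡ 15 + 37·14 = 533 (mod 1517).
  Combine with x ≡ 38 (mod 57): write x = 533 + 1517·t and require 533 + 1517·t ≡ 38 (mod 57), i.e. 1517·t ≡ 38 − 533 ≡ 18 (mod 57). Since 1517^(−1) ≡ 44 (mod 57) (1517 ≡ 35 (mod 57)), t ≡ 44·18 ≡ 51 (mod 57). So x ≡ 533 + 1517·51 = 77900 (mod 86469).
Unique solution in [0, 86469): x = 77900.

Final answer: x ≡ 77900 (mod 86469); the representative in [0, 86469) is 77900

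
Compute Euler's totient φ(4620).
φ(4620) = 960

φ is multiplicative, with φ(p^e) = p^e − p^(e−1). Factorise 4620 = 2^2 · 3 · 5 · 7 · 11. Then
  φ(4620) = (2^2 − 2^1) · (3 − 1) · (5 − 1) · (7 − 1) · (11 − 1) = 2 · 2 · 4 · 6 · 10 = 960.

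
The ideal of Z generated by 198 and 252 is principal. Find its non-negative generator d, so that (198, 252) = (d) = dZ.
In the PID Z, (a, b) is generated by gcd(a, b). Compute gcd(252, 198) with the extended Euclidean algorithm, tracking rows (r, s, t) with s·252 + t·198 = r:
  row A: (252, 1, 0)   [1·252 + 0·198 = 252]
  row B: (198, 0, 1)   [0·252 + 1·198 = 198]
  252 = 1·198 + 54   → row C = row A − 1·row B = (54, 1, −1)   [check: 1·252 − 1·198 = 54]
  198 = 3·54 + 36   → row D = row B − 3·row C = (36, −3, 4)   [check: −3·252 + 4·198 = 36]
  54 = 1·36 + 18   → row E = row C − 1·row D = (18, 4, −5)   [check: 4·252 − 5·198 = 18]
  36 = 2·18 + 0   → remainder 0, stop. gcd = 18 (last nonzero row E).
So gcd(198, 252) = 18, with Bézout identity 4·252 − 5·198 = 18. Containment (⊇): the Bézout identity exhibits 18 as an element of (198, 252), giving (18) ⊆ (198, 252). Containment (⊆): since 18 | 198 and 18 | 252 (198 = 18·11, 252 = 18·14), every Z-linear combination of 198 and 252 is divisible by 18, so (198, 252) ⊆ (18). Therefore (198, 252) = (18), d = 18.

Final answer: (198, 252) = (18); d = 18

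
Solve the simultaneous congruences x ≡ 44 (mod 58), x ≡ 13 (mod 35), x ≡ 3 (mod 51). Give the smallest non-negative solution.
The moduli 58, 35, 51 are pairwise coprime, so by the CRT there is a unique solution mod 58·35·51 = 103530.
Solve by successive substitution. Start with x ≡ 44 (mod 58).
  Combine with x ≡ 13 (mod 35): write x = 44 + 58·t and require 44 + 58·t ≡ 13 (mod 35), i.e. 58·t ≡ 13 − 44 ≡ 4 (mod 35). Since 58^(−1) ≡ 32 (mod 35) (58 ≡ 23 (mod 35)), t ≡ 32·4 ≡ 23 (mod 35). So x ≡ 44 + 58·23 = 1378 (mod 2030).
  Combine with x ≡ 3 (mod 51): write x = 1378 + 2030·t and require 1378 + 2030·t ≡ 3 (mod 51), i.e. 2030·t ≡ 3 − 1378 ≡ 2 (mod 51). Since 2030^(−1) ≡ 5 (mod 51) (2030 ≡ 41 (mod 51)), t ≡ 5·2 ≡ 10 (mod 51). So x ≡ 1378 + 2030·10 = 21678 (mod 103530).
Unique solution in [0, 103530): x = 21678.

Final answer: x ≡ 21678 (mod 103530); the representative in [0, 103530) is 21678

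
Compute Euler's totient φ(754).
φ(754) = 336

φ is multiplicative, with φ(p^e) = p^e − p^(e−1). Factorise 754 = 2 · 13 · 29. Then
  φ(754) = (2 − 1) · (13 − 1) · (29 − 1) = 1 · 12 · 28 = 336.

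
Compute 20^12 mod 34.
Use repeated squaring. Binary(12) = 1100. Walk through the bits of the exponent 12 left-to-right: at each bit after the leading one, square the running value, then multiply by 20 if the bit is 1 (always reducing mod 34):
  bit 1 = 1 (leading): start with 20.
  bit 2 = 1: square 20^2 = 400 ≡ 26; bit is 1, so multiply 26·20 = 520 ≡ 10 (mod 34).
  bit 3 = 0: square 10^2 = 100 ≡ 32 (mod 34).
  bit 4 = 0: square 32^2 = 1024 ≡ 4 (mod 34).
Final value: 20^12 ≡ 4 (mod 34).

Final answer: 4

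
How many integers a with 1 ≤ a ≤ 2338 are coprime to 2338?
996

The number of a ∈ {1, ..., 2338} with gcd(a, 2338) = 1 is by definition Euler's totient φ(2338). φ is multiplicative, with φ(p^e) = p^e − p^(e−1). Factorise 2338 = 2 · 7 · 167. Then
  φ(2338) = (2 − 1) · (7 − 1) · (167 − 1) = 1 · 6 · 166 = 996.
So there are 996 such integers.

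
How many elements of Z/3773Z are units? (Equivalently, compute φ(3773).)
Z/3773Z has φ(3773) = 2940 units

An element a ∈ Z/3773Z is a unit iff gcd(a, 3773) = 1, so the number of units is φ(3773). φ is multiplicative, with φ(p^e) = p^e − p^(e−1). Factorise 3773 = 7^3 · 11. Then
  φ(3773) = (7^3 − 7^2) · (11 − 1) = 294 · 10 = 2940.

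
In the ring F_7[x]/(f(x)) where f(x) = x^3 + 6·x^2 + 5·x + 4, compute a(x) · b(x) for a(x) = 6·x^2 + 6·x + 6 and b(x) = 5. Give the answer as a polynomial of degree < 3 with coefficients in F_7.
Multiply as integer polynomials: a · b = 30·x^2 + 30·x + 30. Reducing coefficients mod 7: a · b ≡ 2·x^2 + 2·x + 2. This already has degree < 3, so no reduction by f is needed. Hence a · b ≡ 2·x^2 + 2·x + 2 in F_7[x]/(f).

Final answer: a · b ≡ 2·x^2 + 2·x + 2 (mod f(x))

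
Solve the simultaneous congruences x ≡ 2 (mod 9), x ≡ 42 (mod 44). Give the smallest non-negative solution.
The moduli 9, 44 are pairwise coprime, so by the CRT there is a unique solution mod 9·44 = 396.
Solve by successive substitution. Start with x ≡ 2 (mod 9).
  Combine with x ≡ 42 (mod 44): write x = 2 + 9·t and require 2 + 9·t ≡ 42 (mod 44), i.e. 9·t ≡ 42 − 2 ≡ 40 (mod 44). Since 9^(−1) ≡ 5 (mod 44), t ≡ 5·40 ≡ 24 (mod 44). So x ≡ 2 + 9·24 = 218 (mod 396).
Unique solution in [0, 396): x = 218.

Final answer: x ≡ 218 (mod 396); the representative in [0, 396) is 218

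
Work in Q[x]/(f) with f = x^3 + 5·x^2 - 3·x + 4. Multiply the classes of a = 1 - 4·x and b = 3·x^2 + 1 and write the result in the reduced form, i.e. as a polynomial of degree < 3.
First multiply in Q[x] without reducing: a · b = -12·x^3 + 3·x^2 - 4·x + 1. Now divide by f(x) = x^3 + 5·x^2 - 3·x + 4, eliminating the leading term at each step:
  leading term -12·x^3: subtract (-12)·f(x) = -12·x^3 - 60·x^2 + 36·x - 48, leaving 63·x^2 - 40·x + 49
The degree is now < 3, so this is the remainder. Hence a · b ≡ 63·x^2 - 40·x + 49 in Q[x]/(f).

Final answer: a · b ≡ 63·x^2 - 40·x + 49 (mod f(x))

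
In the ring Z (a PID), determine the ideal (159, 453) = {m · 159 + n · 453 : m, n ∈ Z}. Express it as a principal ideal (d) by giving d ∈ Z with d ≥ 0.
(159, 453) = (3); d = 3

In the PID Z, (a, b) is generated by gcd(a, b). Compute gcd(453, 159) with the extended Euclidean algorithm, tracking rows (r, s, t) with s·453 + t·159 = r:
  row A: (453, 1, 0)   [1·453 + 0·159 = 453]
  row B: (159, 0, 1)   [0·453 + 1·159 = 159]
  453 = 2·159 + 135   → row C = row A − 2·row B = (135, 1, −2)   [check: 1·453 − 2·159 = 135]
  159 = 1·135 + 24   → row D = row B − 1·row C = (24, −1, 3)   [check: −1·453 + 3·159 = 24]
  135 = 5·24 + 15   → row E = row C − 5·row D = (15, 6, −17)   [check: 6·453 − 17·159 = 15]
  24 = 1·15 + 9   → row F = row D − 1·row E = (9, −7, 20)   [check: −7·453 + 20·159 = 9]
  15 = 1·9 + 6   → row G = row E − 1·row F = (6, 13, −37)   [check: 13·453 − 37·159 = 6]
  9 = 1·6 + 3   → row H = row F − 1·row G = (3, −20, 57)   [check: −20·453 + 57·159 = 3]
  6 = 2·3 + 0   → remainder 0, stop. gcd = 3 (last nonzero row H).
So gcd(159, 453) = 3, with Bézout identity −20·453 + 57·159 = 3. Containment (⊇): the Bézout identity exhibits 3 as an element of (159, 453), giving (3) ⊆ (159, 453). Containment (⊆): since 3 | 159 and 3 | 453 (159 = 3·53, 453 = 3·151), every Z-linear combination of 159 and 453 is divisible by 3, so (159, 453) ⊆ (3). Therefore (159, 453) = (3), d = 3.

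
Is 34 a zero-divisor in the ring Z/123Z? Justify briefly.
NO

gcd(34, 123) = 1, so 34 is a unit in Z/123Z (it has a multiplicative inverse). A unit cannot be a zero-divisor: if 34·b ≡ 0 then multiplying both sides by 34^(−1) gives b ≡ 0. So 34 is not a zero-divisor.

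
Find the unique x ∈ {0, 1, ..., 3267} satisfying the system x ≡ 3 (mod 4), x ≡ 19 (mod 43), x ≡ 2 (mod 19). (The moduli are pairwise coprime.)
The moduli 4, 43, 19 are pairwise coprime, so by the CRT there is a unique solution mod 4·43·19 = 3268.
Solve by successive substitution. Start with x ≡ 3 (mod 4).
  Combine with x ≡ 19 (mod 43): write x = 3 + 4·t and require 3 + 4·t ≡ 19 (mod 43), i.e. 4·t ≡ 19 − 3 ≡ 16 (mod 43). Since 4^(−1) ≡ 11 (mod 43), t ≡ 11·16 ≡ 4 (mod 43). So x ≡ 3 + 4·4 = 19 (mod 172).
  Combine with x ≡ 2 (mod 19): write x = 19 + 172·t and require 19 + 172·t ≡ 2 (mod 19), i.e. 172·t ≡ 2 − 19 ≡ 2 (mod 19). Since 172^(−1) ≡ 1 (mod 19) (172 ≡ 1 (mod 19)), t ≡ 1·2 ≡ 2 (mod 19). So x ≡ 19 + 172·2 = 363 (mod 3268).
Unique solution in [0, 3268): x = 363.

Final answer: x ≡ 363 (mod 3268); the representative in [0, 3268) is 363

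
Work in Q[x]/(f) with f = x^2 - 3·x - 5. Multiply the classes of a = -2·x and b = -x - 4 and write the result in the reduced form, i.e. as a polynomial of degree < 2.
First multiply in Q[x] without reducing: a · b = 2·x^2 + 8·x. Now divide by f(x) = x^2 - 3·x - 5, eliminating the leading term at each step:
  leading term 2·x^2: subtract (2)·f(x) = 2·x^2 - 6·x - 10, leaving 14·x + 10
The degree is now < 2, so this is the remainder. Hence a · b ≡ 14·x + 10 in Q[x]/(f).

Final answer: a · b ≡ 14·x + 10 (mod f(x))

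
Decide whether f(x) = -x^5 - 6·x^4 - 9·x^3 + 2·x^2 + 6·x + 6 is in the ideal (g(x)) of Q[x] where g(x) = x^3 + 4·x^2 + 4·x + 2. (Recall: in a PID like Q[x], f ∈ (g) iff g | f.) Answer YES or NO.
In Q[x] the ideal (g) consists of all multiples of g, so f ∈ (g) iff g | f, i.e. iff the remainder of f on division by g is 0. Divide f by g (g is monic, so eliminate the leading term of the running remainder at each step):
  leading term -x^5: subtract (-x^2)·g(x) = -x^5 - 4·x^4 - 4·x^3 - 2·x^2, leaving -2·x^4 - 5·x^3 + 4·x^2 + 6·x + 6
  leading term -2·x^4: subtract (-2·x)·g(x) = -2·x^4 - 8·x^3 - 8·x^2 - 4·x, leaving 3·x^3 + 12·x^2 + 10·x + 6
  leading term 3·x^3: subtract (3)·g(x) = 3·x^3 + 12·x^2 + 12·x + 6, leaving -2·x
The remainder r(x) = -2·x ≠ 0 (and deg r < deg g), so g ∤ f, i.e. f ∉ (g).

Final answer: NO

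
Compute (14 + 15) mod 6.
Reduce the summands first: 14 ≡ 2, 15 ≡ 3 (mod 6), so 14 + 15 ≡ 2 + 3 (mod 6). 2 + 3 = 5; 5 = 0·6 + 5, so (14 + 15) mod 6 = 5.

Final answer: 5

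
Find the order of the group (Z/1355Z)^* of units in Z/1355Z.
(Z/1355Z)^* consists of the classes a with gcd(a, 1355) = 1, so its order is φ(1355). φ is multiplicative, with φ(p^e) = p^e − p^(e−1). Factorise 1355 = 5 · 271. Then
  φ(1355) = (5 − 1) · (271 − 1) = 4 · 270 = 1080.
Thus |(Z/1355Z)^*| = 1080.

Final answer: |(Z/1355Z)^*| = 1080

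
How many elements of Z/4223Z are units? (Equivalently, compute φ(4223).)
Z/4223Z has φ(4223) = 4080 units

An element a ∈ Z/4223Z is a unit iff gcd(a, 4223) = 1, so the number of units is φ(4223). φ is multiplicative, with φ(p^e) = p^e − p^(e−1). Factorise 4223 = 41 · 103. Then
  φ(4223) = (41 − 1) · (103 − 1) = 40 · 102 = 4080.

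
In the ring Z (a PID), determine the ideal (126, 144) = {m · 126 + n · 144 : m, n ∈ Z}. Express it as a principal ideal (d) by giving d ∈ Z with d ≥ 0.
In the PID Z, (a, b) is generated by gcd(a, b). Compute gcd(144, 126) with the extended Euclidean algorithm, tracking rows (r, s, t) with s·144 + t·126 = r:
  row A: (144, 1, 0)   [1·144 + 0·126 = 144]
  row B: (126, 0, 1)   [0·144 + 1·126 = 126]
  144 = 1·126 + 18   → row C = row A − 1·row B = (18, 1, −1)   [check: 1·144 − 1·126 = 18]
  126 = 7·18 + 0   → remainder 0, stop. gcd = 18 (last nonzero row C).
So gcd(126, 144) = 18, with Bézout identity 1·144 − 1·126 = 18. Containment (⊇): the Bézout identity exhibits 18 as an element of (126, 144), giving (18) ⊆ (126, 144). Containment (⊆): since 18 | 126 and 18 | 144 (126 = 18·7, 144 = 18·8), every Z-linear combination of 126 and 144 is divisible by 18, so (126, 144) ⊆ (18). Therefore (126, 144) = (18), d = 18.

Final answer: (126, 144) = (18); d = 18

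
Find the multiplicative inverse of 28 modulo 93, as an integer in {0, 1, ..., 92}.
28^(−1) ≡ 10 (mod 93)

Apply the extended Euclidean algorithm to (93, 28), tracking rows (r, s, t) with s·93 + t·28 = r. Each division r_prev = q·r_cur + r_new produces the new row as (previous row) − q·(current row):
  row A: (93, 1, 0)   [1·93 + 0·28 = 93]
  row B: (28, 0, 1)   [0·93 + 1·28 = 28]
  93 = 3·28 + 9   → row C = row A − 3·row B = (9, 1, −3)   [check: 1·93 − 3·28 = 9]
  28 = 3·9 + 1   → row D = row B − 3·row C = (1, −3, 10)   [check: −3·93 + 10·28 = 1]
  9 = 9·1 + 0   → remainder 0, stop. gcd = 1 (last nonzero row D).
The gcd is 1, so 28 is invertible mod 93. The last nonzero row gives −3·93 + 10·28 = 1, so t = 10. So 28^(−1) ≡ 10 (mod 93). Verify: 28 · 10 = 280 ≡ 1 (mod 93). ✓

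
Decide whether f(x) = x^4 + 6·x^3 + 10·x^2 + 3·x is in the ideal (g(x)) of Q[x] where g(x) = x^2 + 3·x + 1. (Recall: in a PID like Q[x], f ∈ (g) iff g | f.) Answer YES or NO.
YES

In Q[x] the ideal (g) consists of all multiples of g, so f ∈ (g) iff g | f, i.e. iff the remainder of f on division by g is 0. Divide f by g (g is monic, so eliminate the leading term of the running remainder at each step):
  leading term x^4: subtract (x^2)·g(x) = x^4 + 3·x^3 + x^2, leaving 3·x^3 + 9·x^2 + 3·x
  leading term 3·x^3: subtract (3·x)·g(x) = 3·x^3 + 9·x^2 + 3·x, leaving 0
The remainder is 0, so f(x) = g(x) · h(x) with h(x) = x^2 + 3·x. Hence g | f, i.e. f ∈ (g).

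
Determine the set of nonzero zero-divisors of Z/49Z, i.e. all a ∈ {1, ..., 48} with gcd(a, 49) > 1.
An element a ∈ Z/49Z (with a ≠ 0) is a zero-divisor iff gcd(a, 49) > 1 (because a is a unit precisely when gcd(a, n) = 1, and in Z/nZ every nonzero, non-unit element is a zero-divisor). Scan a = 1, ..., 48 and keep those with gcd(a, 49) > 1:
  gcd(7, 49) = 7, gcd(14, 49) = 7, gcd(21, 49) = 7, gcd(28, 49) = 7, gcd(35, 49) = 7, gcd(42, 49) = 7.
All other a ∈ {1, ..., 48} have gcd(a, 49) = 1 and are units. So the nonzero zero-divisors are exactly the 6 values of a appearing in this scan.

Final answer: nonzero zero-divisors of Z/49Z = {7, 14, 21, 28, 35, 42}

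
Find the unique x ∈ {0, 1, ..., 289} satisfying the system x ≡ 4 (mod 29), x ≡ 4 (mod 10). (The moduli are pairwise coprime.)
x ≡ 4 (mod 290); the representative in [0, 290) is 4

The moduli 29, 10 are pairwise coprime, so by the CRT there is a unique solution mod 29·10 = 290.
Solve by successive substitution. Start with x ≡ 4 (mod 29).
  Combine with x ≡ 4 (mod 10): write x = 4 + 29·t and require 4 + 29·t ≡ 4 (mod 10), i.e. 29·t ≡ 4 − 4 ≡ 0 (mod 10). Since 29^(−1) ≡ 9 (mod 10) (29 ≡ 9 (mod 10)), t ≡ 9·0 ≡ 0 (mod 10). So x ≡ 4 + 29·0 = 4 (mod 290).
Unique solution in [0, 290): x = 4.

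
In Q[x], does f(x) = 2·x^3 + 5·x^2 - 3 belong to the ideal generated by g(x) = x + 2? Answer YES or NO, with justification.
NO

In Q[x] the ideal (g) consists of all multiples of g, so f ∈ (g) iff g | f, i.e. iff the remainder of f on division by g is 0. Divide f by g (g is monic, so eliminate the leading term of the running remainder at each step):
  leading term 2·x^3: subtract (2·x^2)·g(x) = 2·x^3 + 4·x^2, leaving x^2 - 3
  leading term x^2: subtract (x)·g(x) = x^2 + 2·x, leaving -2·x - 3
  leading term -2·x: subtract (-2)·g(x) = -2·x - 4, leaving 1
The remainder r(x) = 1 ≠ 0 (and deg r < deg g), so g ∤ f, i.e. f ∉ (g).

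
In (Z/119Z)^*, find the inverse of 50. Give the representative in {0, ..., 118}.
50^(−1) ≡ 50 (mod 119)

Apply the extended Euclidean algorithm to (119, 50), tracking rows (r, s, t) with s·119 + t·50 = r. Each division r_prev = q·r_cur + r_new produces the new row as (previous row) − q·(current row):
  row A: (119, 1, 0)   [1·119 + 0·50 = 119]
  row B: (50, 0, 1)   [0·119 + 1·50 = 50]
  119 = 2·50 + 19   → row C = row A − 2·row B = (19, 1, −2)   [check: 1·119 − 2·50 = 19]
  50 = 2·19 + 12   → row D = row B − 2·row C = (12, −2, 5)   [check: −2·119 + 5·50 = 12]
  19 = 1·12 + 7   → row E = row C − 1·row D = (7, 3, −7)   [check: 3·119 − 7·50 = 7]
  12 = 1·7 + 5   → row F = row D − 1·row E = (5, −5, 12)   [check: −5·119 + 12·50 = 5]
  7 = 1·5 + 2   → row G = row E − 1·row F = (2, 8, −19)   [check: 8·119 − 19·50 = 2]
  5 = 2·2 + 1   → row H = row F − 2·row G = (1, −21, 50)   [check: −21·119 + 50·50 = 1]
  2 = 2·1 + 0   → remainder 0, stop. gcd = 1 (last nonzero row H).
The gcd is 1, so 50 is invertible mod 119. The last nonzero row gives −21·119 + 50·50 = 1, so t = 50. So 50^(−1) ≡ 50 (mod 119). Verify: 50 · 50 = 2500 ≡ 1 (mod 119). ✓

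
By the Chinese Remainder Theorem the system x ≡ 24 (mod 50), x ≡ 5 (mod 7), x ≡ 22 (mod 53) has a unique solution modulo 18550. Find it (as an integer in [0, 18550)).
The moduli 50, 7, 53 are pairwise coprime, so by the CRT there is a unique solution mod 50·7·53 = 18550.
Solve by successive substitution. Start with x ≡ 24 (mod 50).
  Combine with x ≡ 5 (mod 7): write x = 24 + 50·t and require 24 + 50·t ≡ 5 (mod 7), i.e. 50·t ≡ 5 − 24 ≡ 2 (mod 7). Since 50^(−1) ≡ 1 (mod 7) (50 ≡ 1 (mod 7)), t ≡ 1·2 ≡ 2 (mod 7). So x ≡ 24 + 50·2 = 124 (mod 350).
  Combine with x ≡ 22 (mod 53): write x = 124 + 350·t and require 124 + 350·t ≡ 22 (mod 53), i.e. 350·t ≡ 22 − 124 ≡ 4 (mod 53). Since 350^(−1) ≡ 5 (mod 53) (350 ≡ 32 (mod 53)), t ≡ 5·4 ≡ 20 (mod 53). So x ≡ 124 + 350·20 = 7124 (mod 18550).
Unique solution in [0, 18550): x = 7124.

Final answer: x ≡ 7124 (mod 18550); the representative in [0, 18550) is 7124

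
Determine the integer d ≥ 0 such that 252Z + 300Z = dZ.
(252, 300) = (12); d = 12

In the PID Z, (a, b) is generated by gcd(a, b). Compute gcd(300, 252) with the extended Euclidean algorithm, tracking rows (r, s, t) with s·300 + t·252 = r:
  row A: (300, 1, 0)   [1·300 + 0·252 = 300]
  row B: (252, 0, 1)   [0·300 + 1·252 = 252]
  300 = 1·252 + 48   → row C = row A − 1·row B = (48, 1, −1)   [check: 1·300 − 1·252 = 48]
  252 = 5·48 + 12   → row D = row B − 5·row C = (12, −5, 6)   [check: −5·300 + 6·252 = 12]
  48 = 4·12 + 0   → remainder 0, stop. gcd = 12 (last nonzero row D).
So gcd(252, 300) = 12, with Bézout identity −5·300 + 6·252 = 12. Containment (⊇): the Bézout identity exhibits 12 as an element of (252, 300), giving (12) ⊆ (252, 300). Containment (⊆): since 12 | 252 and 12 | 300 (252 = 12·21, 300 = 12·25), every Z-linear combination of 252 and 300 is divisible by 12, so (252, 300) ⊆ (12). Therefore (252, 300) = (12), d = 12.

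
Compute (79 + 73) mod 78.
74

Reduce the summands first: 79 ≡ 1 (mod 78), so 79 + 73 ≡ 1 + 73 (mod 78). 1 + 73 = 74; 74 = 0·78 + 74, so (79 + 73) mod 78 = 74.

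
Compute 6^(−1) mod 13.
6^(−1) ≡ 11 (mod 13)

Apply the extended Euclidean algorithm to (13, 6), tracking rows (r, s, t) with s·13 + t·6 = r. Each division r_prev = q·r_cur + r_new produces the new row as (previous row) − q·(current row):
  row A: (13, 1, 0)   [1·13 + 0·6 = 13]
  row B: (6, 0, 1)   [0·13 + 1·6 = 6]
  13 = 2·6 + 1   → row C = row A − 2·row B = (1, 1, −2)   [check: 1·13 − 2·6 = 1]
  6 = 6·1 + 0   → remainder 0, stop. gcd = 1 (last nonzero row C).
The gcd is 1, so 6 is invertible mod 13. The last nonzero row gives 1·13 − 2·6 = 1, so t = −2. So 6^(−1) ≡ −2 ≡ 11 (mod 13). Verify: 6 · 11 = 66 ≡ 1 (mod 13). ✓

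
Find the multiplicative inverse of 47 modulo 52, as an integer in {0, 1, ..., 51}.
47^(−1) ≡ 31 (mod 52)

Apply the extended Euclidean algorithm to (52, 47), tracking rows (r, s, t) with s·52 + t·47 = r. Each division r_prev = q·r_cur + r_new produces the new row as (previous row) − q·(current row):
  row A: (52, 1, 0)   [1·52 + 0·47 = 52]
  row B: (47, 0, 1)   [0·52 + 1·47 = 47]
  52 = 1·47 + 5   → row C = row A − 1·row B = (5, 1, −1)   [check: 1·52 − 1·47 = 5]
  47 = 9·5 + 2   → row D = row B − 9·row C = (2, −9, 10)   [check: −9·52 + 10·47 = 2]
  5 = 2·2 + 1   → row E = row C − 2·row D = (1, 19, −21)   [check: 19·52 − 21·47 = 1]
  2 = 2·1 + 0   → remainder 0, stop. gcd = 1 (last nonzero row E).
The gcd is 1, so 47 is invertible mod 52. The last nonzero row gives 19·52 − 21·47 = 1, so t = −21. So 47^(−1) ≡ −21 ≡ 31 (mod 52). Verify: 47 · 31 = 1457 ≡ 1 (mod 52). ✓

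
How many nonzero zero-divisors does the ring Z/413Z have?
Z/413Z has 64 nonzero zero-divisors

In Z/413Z each nonzero element is either a unit (gcd with 413 is 1) or a zero-divisor (gcd > 1). The number of units is φ(413): factorise 413 = 7 · 59, so φ(413) = (7 − 1) · (59 − 1) = 6 · 58 = 348. The nonzero elements number 413 − 1 = 412. Hence the nonzero zero-divisors number 412 − 348 = 64.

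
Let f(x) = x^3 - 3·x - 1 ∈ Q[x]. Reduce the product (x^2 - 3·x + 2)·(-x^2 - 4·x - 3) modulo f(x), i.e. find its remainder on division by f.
a · b ≡ 4·x^2 - 3·x - 7 (mod f(x))

First multiply in Q[x] without reducing: a · b = -x^4 - x^3 + 7·x^2 + x - 6. Now divide by f(x) = x^3 - 3·x - 1, eliminating the leading term at each step:
  leading term -x^4: subtract (-x)·f(x) = -x^4 + 3·x^2 + x, leaving -x^3 + 4·x^2 - 6
  leading term -x^3: subtract (-1)·f(x) = -x^3 + 3·x + 1, leaving 4·x^2 - 3·x - 7
The degree is now < 3, so this is the remainder. Hence a · b ≡ 4·x^2 - 3·x - 7 in Q[x]/(f).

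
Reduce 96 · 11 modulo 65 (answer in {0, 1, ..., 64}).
Reduce the factors first: 96 ≡ 31 (mod 65), so 96 · 11 ≡ 31 · 11 (mod 65). 31 · 11 = 341. Dividing by 65: 341 = 5·65 + 16. So (96 · 11) mod 65 = 16.

Final answer: 16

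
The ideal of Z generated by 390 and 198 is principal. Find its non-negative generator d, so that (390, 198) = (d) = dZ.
In the PID Z, (a, b) is generated by gcd(a, b). Compute gcd(390, 198) with the extended Euclidean algorithm, tracking rows (r, s, t) with s·390 + t·198 = r:
  row A: (390, 1, 0)   [1·390 + 0·198 = 390]
  row B: (198, 0, 1)   [0·390 + 1·198 = 198]
  390 = 1·198 + 192   → row C = row A − 1·row B = (192, 1, −1)   [check: 1·390 − 1·198 = 192]
  198 = 1·192 + 6   → row D = row B − 1·row C = (6, −1, 2)   [check: −1·390 + 2·198 = 6]
  192 = 32·6 + 0   → remainder 0, stop. gcd = 6 (last nonzero row D).
So gcd(390, 198) = 6, with Bézout identity −1·390 + 2·198 = 6. Containment (⊇): the Bézout identity exhibits 6 as an element of (390, 198), giving (6) ⊆ (390, 198). Containment (⊆): since 6 | 390 and 6 | 198 (390 = 6·65, 198 = 6·33), every Z-linear combination of 390 and 198 is divisible by 6, so (390, 198) ⊆ (6). Therefore (390, 198) = (6), d = 6.

Final answer: (390, 198) = (6); d = 6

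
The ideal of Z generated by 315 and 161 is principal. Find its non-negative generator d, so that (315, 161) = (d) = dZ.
(315, 161) = (7); d = 7

In the PID Z, (a, b) is generated by gcd(a, b). Compute gcd(315, 161) with the extended Euclidean algorithm, tracking rows (r, s, t) with s·315 + t·161 = r:
  row A: (315, 1, 0)   [1·315 + 0·161 = 315]
  row B: (161, 0, 1)   [0·315 + 1·161 = 161]
  315 = 1·161 + 154   → row C = row A − 1·row B = (154, 1, −1)   [check: 1·315 − 1·161 = 154]
  161 = 1·154 + 7   → row D = row B − 1·row C = (7, −1, 2)   [check: −1·315 + 2·161 = 7]
  154 = 22·7 + 0   → remainder 0, stop. gcd = 7 (last nonzero row D).
So gcd(315, 161) = 7, with Bézout identity −1·315 + 2·161 = 7. Containment (⊇): the Bézout identity exhibits 7 as an element of (315, 161), giving (7) ⊆ (315, 161). Containment (⊆): since 7 | 315 and 7 | 161 (315 = 7·45, 161 = 7·23), every Z-linear combination of 315 and 161 is divisible by 7, so (315, 161) ⊆ (7). Therefore (315, 161) = (7), d = 7.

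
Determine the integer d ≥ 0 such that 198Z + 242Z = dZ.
(198, 242) = (22); d = 22

In the PID Z, (a, b) is generated by gcd(a, b). Compute gcd(242, 198) with the extended Euclidean algorithm, tracking rows (r, s, t) with s·242 + t·198 = r:
  row A: (242, 1, 0)   [1·242 + 0·198 = 242]
  row B: (198, 0, 1)   [0·242 + 1·198 = 198]
  242 = 1·198 + 44   → row C = row A − 1·row B = (44, 1, −1)   [check: 1·242 − 1·198 = 44]
  198 = 4·44 + 22   → row D = row B − 4·row C = (22, −4, 5)   [check: −4·242 + 5·198 = 22]
  44 = 2·22 + 0   → remainder 0, stop. gcd = 22 (last nonzero row D).
So gcd(198, 242) = 22, with Bézout identity −4·242 + 5·198 = 22. Containment (⊇): the Bézout identity exhibits 22 as an element of (198, 242), giving (22) ⊆ (198, 242). Containment (⊆): since 22 | 198 and 22 | 242 (198 = 22·9, 242 = 22·11), every Z-linear combination of 198 and 242 is divisible by 22, so (198, 242) ⊆ (22). Therefore (198, 242) = (22), d = 22.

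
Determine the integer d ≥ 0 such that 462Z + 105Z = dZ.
(462, 105) = (21); d = 21

In the PID Z, (a, b) is generated by gcd(a, b). Compute gcd(462, 105) with the extended Euclidean algorithm, tracking rows (r, s, t) with s·462 + t·105 = r:
  row A: (462, 1, 0)   [1·462 + 0·105 = 462]
  row B: (105, 0, 1)   [0·462 + 1·105 = 105]
  462 = 4·105 + 42   → row C = row A − 4·row B = (42, 1, −4)   [check: 1·462 − 4·105 = 42]
  105 = 2·42 + 21   → row D = row B − 2·row C = (21, −2, 9)   [check: −2·462 + 9·105 = 21]
  42 = 2·21 + 0   → remainder 0, stop. gcd = 21 (last nonzero row D).
So gcd(462, 105) = 21, with Bézout identity −2·462 + 9·105 = 21. Containment (⊇): the Bézout identity exhibits 21 as an element of (462, 105), giving (21) ⊆ (462, 105). Containment (⊆): since 21 | 462 and 21 | 105 (462 = 21·22, 105 = 21·5), every Z-linear combination of 462 and 105 is divisible by 21, so (462, 105) ⊆ (21). Therefore (462, 105) = (21), d = 21.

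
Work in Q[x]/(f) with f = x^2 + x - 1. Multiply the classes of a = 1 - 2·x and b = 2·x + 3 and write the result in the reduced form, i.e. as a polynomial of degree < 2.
First multiply in Q[x] without reducing: a · b = -4·x^2 - 4·x + 3. Now divide by f(x) = x^2 + x - 1, eliminating the leading term at each step:
  leading term -4·x^2: subtract (-4)·f(x) = -4·x^2 - 4·x + 4, leaving -1
The degree is now < 2, so this is the remainder. Hence a · b ≡ -1 in Q[x]/(f).

Final answer: a · b ≡ -1 (mod f(x))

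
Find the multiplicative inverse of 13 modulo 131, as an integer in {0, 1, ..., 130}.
13^(−1) ≡ 121 (mod 131)

Apply the extended Euclidean algorithm to (131, 13), tracking rows (r, s, t) with s·131 + t·13 = r. Each division r_prev = q·r_cur + r_new produces the new row as (previous row) − q·(current row):
  row A: (131, 1, 0)   [1·131 + 0·13 = 131]
  row B: (13, 0, 1)   [0·131 + 1·13 = 13]
  131 = 10·13 + 1   → row C = row A − 10·row B = (1, 1, −10)   [check: 1·131 − 10·13 = 1]
  13 = 13·1 + 0   → remainder 0, stop. gcd = 1 (last nonzero row C).
The gcd is 1, so 13 is invertible mod 131. The last nonzero row gives 1·131 − 10·13 = 1, so t = −10. So 13^(−1) ≡ −10 ≡ 121 (mod 131). Verify: 13 · 121 = 1573 ≡ 1 (mod 131). ✓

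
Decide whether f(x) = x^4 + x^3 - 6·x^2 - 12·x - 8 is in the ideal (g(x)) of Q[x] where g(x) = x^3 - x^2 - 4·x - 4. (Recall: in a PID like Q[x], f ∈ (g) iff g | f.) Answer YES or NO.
In Q[x] the ideal (g) consists of all multiples of g, so f ∈ (g) iff g | f, i.e. iff the remainder of f on division by g is 0. Divide f by g (g is monic, so eliminate the leading term of the running remainder at each step):
  leading term x^4: subtract (x)·g(x) = x^4 - x^3 - 4·x^2 - 4·x, leaving 2·x^3 - 2·x^2 - 8·x - 8
  leading term 2·x^3: subtract (2)·g(x) = 2·x^3 - 2·x^2 - 8·x - 8, leaving 0
The remainder is 0, so f(x) = g(x) · h(x) with h(x) = x + 2. Hence g | f, i.e. f ∈ (g).

Final answer: YES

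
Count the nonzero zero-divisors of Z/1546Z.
Z/1546Z has 773 nonzero zero-divisors

In Z/1546Z each nonzero element is either a unit (gcd with 1546 is 1) or a zero-divisor (gcd > 1). The number of units is φ(1546): factorise 1546 = 2 · 773, so φ(1546) = (2 − 1) · (773 − 1) = 1 · 772 = 772. The nonzero elements number 1546 − 1 = 1545. Hence the nonzero zero-divisors number 1545 − 772 = 773.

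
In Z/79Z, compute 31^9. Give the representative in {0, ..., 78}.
Use repeated squaring. Binary(9) = 1001. Walk through the bits of the exponent 9 left-to-right: at each bit after the leading one, square the running value, then multiply by 31 if the bit is 1 (always reducing mod 79):
  bit 1 = 1 (leading): start with 31.
  bit 2 = 0: square 31^2 = 961 ≡ 13 (mod 79).
  bit 3 = 0: square 13^2 = 169 ≡ 11 (mod 79).
  bit 4 = 1: square 11^2 = 121 ≡ 42; bit is 1, so multiply 42·31 = 1302 ≡ 38 (mod 79).
Final value: 31^9 ≡ 38 (mod 79).

Final answer: 38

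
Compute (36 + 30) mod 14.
10

Reduce the summands first: 36 ≡ 8, 30 ≡ 2 (mod 14), so 36 + 30 ≡ 8 + 2 (mod 14). 8 + 2 = 10; 10 = 0·14 + 10, so (36 + 30) mod 14 = 10.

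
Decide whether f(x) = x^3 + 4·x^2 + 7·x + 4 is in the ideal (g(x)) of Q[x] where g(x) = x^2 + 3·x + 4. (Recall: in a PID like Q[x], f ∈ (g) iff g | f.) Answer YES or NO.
In Q[x] the ideal (g) consists of all multiples of g, so f ∈ (g) iff g | f, i.e. iff the remainder of f on division by g is 0. Divide f by g (g is monic, so eliminate the leading term of the running remainder at each step):
  leading term x^3: subtract (x)·g(x) = x^3 + 3·x^2 + 4·x, leaving x^2 + 3·x + 4
  leading term x^2: subtract (1)·g(x) = x^2 + 3·x + 4, leaving 0
The remainder is 0, so f(x) = g(x) · h(x) with h(x) = x + 1. Hence g | f, i.e. f ∈ (g).

Final answer: YES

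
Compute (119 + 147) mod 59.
Reduce the summands first: 119 ≡ 1, 147 ≡ 29 (mod 59), so 119 + 147 ≡ 1 + 29 (mod 59). 1 + 29 = 30; 30 = 0·59 + 30, so (119 + 147) mod 59 = 30.

Final answer: 30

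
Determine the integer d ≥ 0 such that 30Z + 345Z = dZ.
(30, 345) = (15); d = 15

In the PID Z, (a, b) is generated by gcd(a, b). Compute gcd(345, 30) with the extended Euclidean algorithm, tracking rows (r, s, t) with s·345 + t·30 = r:
  row A: (345, 1, 0)   [1·345 + 0·30 = 345]
  row B: (30, 0, 1)   [0·345 + 1·30 = 30]
  345 = 11·30 + 15   → row C = row A − 11·row B = (15, 1, −11)   [check: 1·345 − 11·30 = 15]
  30 = 2·15 + 0   → remainder 0, stop. gcd = 15 (last nonzero row C).
So gcd(30, 345) = 15, with Bézout identity 1·345 − 11·30 = 15. Containment (⊇): the Bézout identity exhibits 15 as an element of (30, 345), giving (15) ⊆ (30, 345). Containment (⊆): since 15 | 30 and 15 | 345 (30 = 15·2, 345 = 15·23), every Z-linear combination of 30 and 345 is divisible by 15, so (30, 345) ⊆ (15). Therefore (30, 345) = (15), d = 15.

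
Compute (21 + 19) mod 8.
Reduce the summands first: 21 ≡ 5, 19 ≡ 3 (mod 8), so 21 + 19 ≡ 5 + 3 (mod 8). 5 + 3 = 8; 8 = 1·8 + 0, so (21 + 19) mod 8 = 0.

Final answer: 0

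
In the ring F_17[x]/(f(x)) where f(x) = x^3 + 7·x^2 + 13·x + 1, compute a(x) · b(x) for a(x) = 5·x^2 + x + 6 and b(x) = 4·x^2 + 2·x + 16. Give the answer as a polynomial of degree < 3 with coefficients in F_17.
Multiply as integer polynomials: a · b = 20·x^4 + 14·x^3 + 106·x^2 + 28·x + 96. Reducing coefficients mod 17: a · b ≡ 3·x^4 + 14·x^3 + 4·x^2 + 11·x + 11. Now divide by f(x) = x^3 + 7·x^2 + 13·x + 1 in F_17[x], eliminating the leading term at each step:
  leading term 3·x^4: subtract (3·x)·f(x) = 3·x^4 + 4·x^3 + 5·x^2 + 3·x, leaving 10·x^3 + 16·x^2 + 8·x + 11 (coefficients mod 17)
  leading term 10·x^3: subtract (10)·f(x) = 10·x^3 + 2·x^2 + 11·x + 10, leaving 14·x^2 + 14·x + 1 (coefficients mod 17)
The degree is now < 3, so this is the remainder. Hence a · b ≡ 14·x^2 + 14·x + 1 in F_17[x]/(f).

Final answer: a · b ≡ 14·x^2 + 14·x + 1 (mod f(x))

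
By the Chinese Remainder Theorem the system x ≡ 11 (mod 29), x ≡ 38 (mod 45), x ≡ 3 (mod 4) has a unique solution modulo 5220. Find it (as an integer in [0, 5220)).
The moduli 29, 45, 4 are pairwise coprime, so by the CRT there is a unique solution mod 29·45·4 = 5220.
Solve by successive substitution. Start with x ≡ 11 (mod 29).
  Combine with x ≡ 38 (mod 45): write x = 11 + 29·t and require 11 + 29·t ≡ 38 (mod 45), i.e. 29·t ≡ 38 − 11 ≡ 27 (mod 45). Since 29^(−1) ≡ 14 (mod 45), t ≡ 14·27 ≡ 18 (mod 45). So x ≡ 11 + 29·18 = 533 (mod 1305).
  Combine with x ≡ 3 (mod 4): write x = 533 + 1305·t and require 533 + 1305·t ≡ 3 (mod 4), i.e. 1305·t ≡ 3 − 533 ≡ 2 (mod 4). Since 1305^(−1) ≡ 1 (mod 4) (1305 ≡ 1 (mod 4)), t ≡ 1·2 ≡ 2 (mod 4). So x ≡ 533 + 1305·2 = 3143 (mod 5220).
Unique solution in [0, 5220): x = 3143.

Final answer: x ≡ 3143 (mod 5220); the representative in [0, 5220) is 3143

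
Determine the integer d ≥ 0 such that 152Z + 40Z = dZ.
(152, 40) = (8); d = 8

In the PID Z, (a, b) is generated by gcd(a, b). Compute gcd(152, 40) with the extended Euclidean algorithm, tracking rows (r, s, t) with s·152 + t·40 = r:
  row A: (152, 1, 0)   [1·152 + 0·40 = 152]
  row B: (40, 0, 1)   [0·152 + 1·40 = 40]
  152 = 3·40 + 32   → row C = row A − 3·row B = (32, 1, −3)   [check: 1·152 − 3·40 = 32]
  40 = 1·32 + 8   → row D = row B − 1·row C = (8, −1, 4)   [check: −1·152 + 4·40 = 8]
  32 = 4·8 + 0   → remainder 0, stop. gcd = 8 (last nonzero row D).
So gcd(152, 40) = 8, with Bézout identity −1·152 + 4·40 = 8. Containment (⊇): the Bézout identity exhibits 8 as an element of (152, 40), giving (8) ⊆ (152, 40). Containment (⊆): since 8 | 152 and 8 | 40 (152 = 8·19, 40 = 8·5), every Z-linear combination of 152 and 40 is divisible by 8, so (152, 40) ⊆ (8). Therefore (152, 40) = (8), d = 8.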